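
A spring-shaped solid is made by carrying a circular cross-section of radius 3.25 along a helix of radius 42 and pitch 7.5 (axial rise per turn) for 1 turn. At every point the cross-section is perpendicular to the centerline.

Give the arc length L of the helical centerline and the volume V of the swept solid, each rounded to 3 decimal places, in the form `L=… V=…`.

L=264.000 V=8760.342

2πR = 2π·42 = 263.893783
per-turn = √(263.893783² + 7.5²) = √(69639.9287 + 56.25) = √69696.1787 = 264.000338
L = 1 × 264.000338 = 264.000338
V = π·3.25² × L = 33.183072 × 264.000338 = 8760.342342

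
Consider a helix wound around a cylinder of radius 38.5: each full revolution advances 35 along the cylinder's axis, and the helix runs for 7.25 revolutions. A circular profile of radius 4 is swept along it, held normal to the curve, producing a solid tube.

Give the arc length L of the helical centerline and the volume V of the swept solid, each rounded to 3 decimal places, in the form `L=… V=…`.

L=1772.056 V=89073.255

2πR = 2π·38.5 = 241.902634
per-turn = √(241.902634² + 35²) = √(58516.8845 + 1225) = √59741.8845 = 244.421530
L = 7.25 × 244.421530 = 1772.056095
V = π·4² × L = 50.265482 × 1772.056095 = 89073.254555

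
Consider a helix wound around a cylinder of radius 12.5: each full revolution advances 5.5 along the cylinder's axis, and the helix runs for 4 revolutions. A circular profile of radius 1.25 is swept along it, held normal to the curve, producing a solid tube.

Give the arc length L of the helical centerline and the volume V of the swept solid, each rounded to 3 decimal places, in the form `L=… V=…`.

L=314.929 V=1545.902

2πR = 2π·12.5 = 78.539816
per-turn = √(78.539816² + 5.5²) = √(6168.5028 + 30.25) = √6198.7528 = 78.732158
L = 4 × 78.732158 = 314.928633
V = π·1.25² × L = 4.908739 × 314.928633 = 1545.902313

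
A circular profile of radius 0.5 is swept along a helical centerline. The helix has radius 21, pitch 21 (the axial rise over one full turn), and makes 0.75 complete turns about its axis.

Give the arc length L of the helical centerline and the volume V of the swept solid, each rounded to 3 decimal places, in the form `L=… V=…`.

2πR = 2π·21 = 131.946891
per-turn = √(131.946891² + 21²) = √(17409.9822 + 441) = √17850.9822 = 133.607568
L = 0.75 × 133.607568 = 100.205676
V = π·0.5² × L = 0.785398 × 100.205676 = 78.701354

L=100.206 V=78.701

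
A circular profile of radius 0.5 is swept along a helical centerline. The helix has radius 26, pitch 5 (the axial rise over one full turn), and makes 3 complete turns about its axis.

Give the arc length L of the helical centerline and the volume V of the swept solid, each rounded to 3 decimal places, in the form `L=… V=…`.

L=490.318 V=385.095

2πR = 2π·26 = 163.362818
per-turn = √(163.362818² + 5²) = √(26687.4103 + 25) = √26712.4103 = 163.439317
L = 3 × 163.439317 = 490.317951
V = π·0.5² × L = 0.785398 × 490.317951 = 385.094818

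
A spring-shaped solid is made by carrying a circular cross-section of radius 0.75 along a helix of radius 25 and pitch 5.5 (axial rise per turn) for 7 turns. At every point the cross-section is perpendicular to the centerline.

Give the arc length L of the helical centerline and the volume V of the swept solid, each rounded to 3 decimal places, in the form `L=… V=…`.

L=1100.231 V=1944.269

2πR = 2π·25 = 157.079633
per-turn = √(157.079633² + 5.5²) = √(24674.0110 + 30.25) = √24704.2610 = 157.175892
L = 7 × 157.175892 = 1100.231243
V = π·0.75² × L = 1.767146 × 1100.231243 = 1944.269095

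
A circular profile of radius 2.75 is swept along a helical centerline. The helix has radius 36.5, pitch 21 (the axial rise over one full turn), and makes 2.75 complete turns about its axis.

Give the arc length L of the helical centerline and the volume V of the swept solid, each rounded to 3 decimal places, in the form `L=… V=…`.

2πR = 2π·36.5 = 229.336264
per-turn = √(229.336264² + 21²) = √(52595.1219 + 441) = √53036.1219 = 230.295727
L = 2.75 × 230.295727 = 633.313249
V = π·2.75² × L = 23.758294 × 633.313249 = 15046.442647

L=633.313 V=15046.443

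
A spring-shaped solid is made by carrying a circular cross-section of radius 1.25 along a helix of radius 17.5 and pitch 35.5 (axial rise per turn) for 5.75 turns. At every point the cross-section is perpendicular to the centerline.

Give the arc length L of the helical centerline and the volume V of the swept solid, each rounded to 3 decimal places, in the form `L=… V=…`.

2πR = 2π·17.5 = 109.955743
per-turn = √(109.955743² + 35.5²) = √(12090.2654 + 1260.25) = √13350.5154 = 115.544430
L = 5.75 × 115.544430 = 664.380475
V = π·1.25² × L = 4.908739 × 664.380475 = 3261.270029

L=664.380 V=3261.270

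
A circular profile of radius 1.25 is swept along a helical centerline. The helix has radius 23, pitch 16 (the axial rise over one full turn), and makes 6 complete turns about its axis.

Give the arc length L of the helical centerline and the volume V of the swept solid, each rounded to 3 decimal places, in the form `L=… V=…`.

2πR = 2π·23 = 144.513262
per-turn = √(144.513262² + 16²) = √(20884.0829 + 256) = √21140.0829 = 145.396296
L = 6 × 145.396296 = 872.377776
V = π·1.25² × L = 4.908739 × 872.377776 = 4282.274396

L=872.378 V=4282.274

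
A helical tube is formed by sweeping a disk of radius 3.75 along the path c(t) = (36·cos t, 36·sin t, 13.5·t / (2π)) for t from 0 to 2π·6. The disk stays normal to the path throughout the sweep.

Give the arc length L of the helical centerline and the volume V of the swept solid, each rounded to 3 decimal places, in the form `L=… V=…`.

2πR = 2π·36 = 226.194671
per-turn = √(226.194671² + 13.5²) = √(51164.0292 + 182.25) = √51346.2792 = 226.597174
L = 6 × 226.597174 = 1359.583043
V = π·3.75² × L = 44.178647 × 1359.583043 = 60064.538919

L=1359.583 V=60064.539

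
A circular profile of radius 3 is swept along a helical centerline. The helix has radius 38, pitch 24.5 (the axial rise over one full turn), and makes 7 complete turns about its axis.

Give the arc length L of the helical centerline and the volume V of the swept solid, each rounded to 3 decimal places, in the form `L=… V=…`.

2πR = 2π·38 = 238.761042
per-turn = √(238.761042² + 24.5²) = √(57006.8350 + 600.25) = √57607.0850 = 240.014760
L = 7 × 240.014760 = 1680.103320
V = π·3² × L = 28.274334 × 1680.103320 = 47503.802228

L=1680.103 V=47503.802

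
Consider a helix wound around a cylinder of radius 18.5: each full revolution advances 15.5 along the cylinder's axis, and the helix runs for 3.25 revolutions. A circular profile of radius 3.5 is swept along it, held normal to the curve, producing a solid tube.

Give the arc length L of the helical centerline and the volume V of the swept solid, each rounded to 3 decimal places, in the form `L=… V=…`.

2πR = 2π·18.5 = 116.238928
per-turn = √(116.238928² + 15.5²) = √(13511.4884 + 240.25) = √13751.7384 = 117.267806
L = 3.25 × 117.267806 = 381.120371
V = π·3.5² × L = 38.484510 × 381.120371 = 14667.230728

L=381.120 V=14667.231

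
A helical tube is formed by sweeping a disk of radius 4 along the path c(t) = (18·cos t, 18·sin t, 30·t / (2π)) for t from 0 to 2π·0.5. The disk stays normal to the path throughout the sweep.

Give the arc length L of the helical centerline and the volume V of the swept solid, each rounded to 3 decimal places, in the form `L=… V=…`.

L=58.504 V=2940.746

2πR = 2π·18 = 113.097336
per-turn = √(113.097336² + 30²) = √(12791.0073 + 900) = √13691.0073 = 117.008578
L = 0.5 × 117.008578 = 58.504289
V = π·4² × L = 50.265482 × 58.504289 = 2940.746310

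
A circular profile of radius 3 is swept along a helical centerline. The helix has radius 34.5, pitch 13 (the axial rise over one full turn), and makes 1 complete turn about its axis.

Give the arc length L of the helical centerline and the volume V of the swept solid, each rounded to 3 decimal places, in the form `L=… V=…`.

L=217.159 V=6140.036

2πR = 2π·34.5 = 216.769893
per-turn = √(216.769893² + 13²) = √(46989.1866 + 169) = √47158.1866 = 217.159358
L = 1 × 217.159358 = 217.159358
V = π·3² × L = 28.274334 × 217.159358 = 6140.036180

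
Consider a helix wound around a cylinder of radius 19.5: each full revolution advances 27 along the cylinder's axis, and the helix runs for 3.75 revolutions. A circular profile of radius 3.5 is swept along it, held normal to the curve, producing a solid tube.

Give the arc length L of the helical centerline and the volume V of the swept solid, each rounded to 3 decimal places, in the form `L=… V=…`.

2πR = 2π·19.5 = 122.522113
per-turn = √(122.522113² + 27²) = √(15011.6683 + 729) = √15740.6683 = 125.461820
L = 3.75 × 125.461820 = 470.481825
V = π·3.5² × L = 38.484510 × 470.481825 = 18106.262511

L=470.482 V=18106.263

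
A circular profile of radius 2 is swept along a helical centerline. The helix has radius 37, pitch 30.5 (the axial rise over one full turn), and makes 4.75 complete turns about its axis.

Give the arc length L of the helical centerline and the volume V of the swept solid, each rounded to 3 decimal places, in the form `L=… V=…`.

L=1113.733 V=13995.578

2πR = 2π·37 = 232.477856
per-turn = √(232.477856² + 30.5²) = √(54045.9537 + 930.25) = √54976.2037 = 234.470049
L = 4.75 × 234.470049 = 1113.732731
V = π·2² × L = 12.566371 × 1113.732731 = 13995.578262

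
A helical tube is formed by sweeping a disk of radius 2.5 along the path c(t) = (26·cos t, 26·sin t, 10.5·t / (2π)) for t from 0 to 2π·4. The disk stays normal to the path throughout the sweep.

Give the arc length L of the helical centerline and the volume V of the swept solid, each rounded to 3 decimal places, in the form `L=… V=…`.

2πR = 2π·26 = 163.362818
per-turn = √(163.362818² + 10.5²) = √(26687.4103 + 110.25) = √26797.6603 = 163.699909
L = 4 × 163.699909 = 654.799637
V = π·2.5² × L = 19.634954 × 654.799637 = 12856.960810

L=654.800 V=12856.961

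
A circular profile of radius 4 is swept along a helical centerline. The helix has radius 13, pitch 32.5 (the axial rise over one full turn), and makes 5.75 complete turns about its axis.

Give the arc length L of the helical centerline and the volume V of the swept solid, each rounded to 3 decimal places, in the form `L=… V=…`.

2πR = 2π·13 = 81.681409
per-turn = √(81.681409² + 32.5²) = √(6671.8526 + 1056.25) = √7728.1026 = 87.909627
L = 5.75 × 87.909627 = 505.480357
V = π·4² × L = 50.265482 × 505.480357 = 25408.214021

L=505.480 V=25408.214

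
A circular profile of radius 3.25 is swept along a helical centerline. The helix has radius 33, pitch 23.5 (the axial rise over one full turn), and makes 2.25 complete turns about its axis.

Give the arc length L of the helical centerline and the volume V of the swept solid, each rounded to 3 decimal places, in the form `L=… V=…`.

L=469.513 V=15579.894

2πR = 2π·33 = 207.345115
per-turn = √(207.345115² + 23.5²) = √(42991.9968 + 552.25) = √43544.2468 = 208.672583
L = 2.25 × 208.672583 = 469.513311
V = π·3.25² × L = 33.183072 × 469.513311 = 15579.894196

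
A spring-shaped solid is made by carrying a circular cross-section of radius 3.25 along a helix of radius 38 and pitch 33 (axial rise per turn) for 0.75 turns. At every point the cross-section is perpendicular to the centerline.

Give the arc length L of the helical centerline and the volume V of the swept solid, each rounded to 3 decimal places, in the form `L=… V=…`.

L=180.773 V=5998.606

2πR = 2π·38 = 238.761042
per-turn = √(238.761042² + 33²) = √(57006.8350 + 1089) = √58095.8350 = 241.030776
L = 0.75 × 241.030776 = 180.773082
V = π·3.25² × L = 33.183072 × 180.773082 = 5998.606271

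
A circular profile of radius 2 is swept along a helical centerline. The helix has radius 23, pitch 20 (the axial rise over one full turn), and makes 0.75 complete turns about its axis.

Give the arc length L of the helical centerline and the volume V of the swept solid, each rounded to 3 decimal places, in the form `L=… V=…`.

L=109.418 V=1374.987

2πR = 2π·23 = 144.513262
per-turn = √(144.513262² + 20²) = √(20884.0829 + 400) = √21284.0829 = 145.890654
L = 0.75 × 145.890654 = 109.417990
V = π·2² × L = 12.566371 × 109.417990 = 1374.987020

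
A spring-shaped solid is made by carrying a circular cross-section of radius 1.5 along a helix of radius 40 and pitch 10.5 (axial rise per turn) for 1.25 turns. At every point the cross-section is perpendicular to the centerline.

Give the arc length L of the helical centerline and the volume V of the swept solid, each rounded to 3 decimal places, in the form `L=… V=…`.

L=314.433 V=2222.598

2πR = 2π·40 = 251.327412
per-turn = √(251.327412² + 10.5²) = √(63165.4682 + 110.25) = √63275.7182 = 251.546652
L = 1.25 × 251.546652 = 314.433315
V = π·1.5² × L = 7.068583 × 314.433315 = 2222.598134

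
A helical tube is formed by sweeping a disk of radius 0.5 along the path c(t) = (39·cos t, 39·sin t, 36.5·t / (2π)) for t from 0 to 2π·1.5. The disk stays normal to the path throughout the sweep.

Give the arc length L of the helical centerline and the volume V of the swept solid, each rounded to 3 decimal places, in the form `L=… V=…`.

2πR = 2π·39 = 245.044227
per-turn = √(245.044227² + 36.5²) = √(60046.6732 + 1332.25) = √61378.9232 = 247.747701
L = 1.5 × 247.747701 = 371.621551
V = π·0.5² × L = 0.785398 × 371.621551 = 291.870884

L=371.622 V=291.871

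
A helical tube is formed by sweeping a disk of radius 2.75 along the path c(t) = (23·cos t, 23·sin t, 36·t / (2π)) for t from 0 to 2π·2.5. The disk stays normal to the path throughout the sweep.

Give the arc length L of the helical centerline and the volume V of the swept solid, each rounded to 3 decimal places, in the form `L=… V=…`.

2πR = 2π·23 = 144.513262
per-turn = √(144.513262² + 36²) = √(20884.0829 + 1296) = √22180.0829 = 148.929792
L = 2.5 × 148.929792 = 372.324480
V = π·2.75² × L = 23.758294 × 372.324480 = 8845.794618

L=372.324 V=8845.795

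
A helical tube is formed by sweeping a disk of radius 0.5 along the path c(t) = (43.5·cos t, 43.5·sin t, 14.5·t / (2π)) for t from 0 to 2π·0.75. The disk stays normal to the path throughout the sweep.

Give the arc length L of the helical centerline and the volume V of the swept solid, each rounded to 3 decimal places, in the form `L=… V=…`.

L=205.277 V=161.224

2πR = 2π·43.5 = 273.318561
per-turn = √(273.318561² + 14.5²) = √(74703.0357 + 210.25) = √74913.2857 = 273.702915
L = 0.75 × 273.702915 = 205.277186
V = π·0.5² × L = 0.785398 × 205.277186 = 161.224325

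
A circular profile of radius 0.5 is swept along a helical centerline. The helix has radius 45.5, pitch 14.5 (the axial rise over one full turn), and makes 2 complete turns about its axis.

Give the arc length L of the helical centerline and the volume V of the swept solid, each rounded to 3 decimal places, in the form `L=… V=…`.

L=572.505 V=449.644

2πR = 2π·45.5 = 285.884931
per-turn = √(285.884931² + 14.5²) = √(81730.1940 + 210.25) = √81940.4440 = 286.252413
L = 2 × 286.252413 = 572.504826
V = π·0.5² × L = 0.785398 × 572.504826 = 449.644239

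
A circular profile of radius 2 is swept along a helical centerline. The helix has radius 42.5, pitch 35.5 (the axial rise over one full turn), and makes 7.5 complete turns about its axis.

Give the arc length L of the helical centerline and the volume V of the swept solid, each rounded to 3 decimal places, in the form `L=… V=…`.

2πR = 2π·42.5 = 267.035376
per-turn = √(267.035376² + 35.5²) = √(71307.8918 + 1260.25) = √72568.1418 = 269.384747
L = 7.5 × 269.384747 = 2020.385601
V = π·2² × L = 12.566371 × 2020.385601 = 25388.914244

L=2020.386 V=25388.914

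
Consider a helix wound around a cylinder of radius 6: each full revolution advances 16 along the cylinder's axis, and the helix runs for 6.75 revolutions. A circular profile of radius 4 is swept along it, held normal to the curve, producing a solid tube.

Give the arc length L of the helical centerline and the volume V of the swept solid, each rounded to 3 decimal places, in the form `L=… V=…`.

L=276.439 V=13895.336

2πR = 2π·6 = 37.699112
per-turn = √(37.699112² + 16²) = √(1421.2230 + 256) = √1677.2230 = 40.953914
L = 6.75 × 40.953914 = 276.438916
V = π·4² × L = 50.265482 × 276.438916 = 13895.335501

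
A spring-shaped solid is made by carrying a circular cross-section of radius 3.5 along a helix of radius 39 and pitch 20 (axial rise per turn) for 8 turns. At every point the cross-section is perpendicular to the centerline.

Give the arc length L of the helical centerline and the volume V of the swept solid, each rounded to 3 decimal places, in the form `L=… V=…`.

L=1966.872 V=75694.121

2πR = 2π·39 = 245.044227
per-turn = √(245.044227² + 20²) = √(60046.6732 + 400) = √60446.6732 = 245.859051
L = 8 × 245.859051 = 1966.872412
V = π·3.5² × L = 38.484510 × 1966.872412 = 75694.121003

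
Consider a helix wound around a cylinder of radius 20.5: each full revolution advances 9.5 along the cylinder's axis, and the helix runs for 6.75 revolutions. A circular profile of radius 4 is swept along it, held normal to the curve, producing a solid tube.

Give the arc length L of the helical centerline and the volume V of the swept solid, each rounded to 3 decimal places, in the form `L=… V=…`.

2πR = 2π·20.5 = 128.805299
per-turn = √(128.805299² + 9.5²) = √(16590.8050 + 90.25) = √16681.0550 = 129.155159
L = 6.75 × 129.155159 = 871.797321
V = π·4² × L = 50.265482 × 871.797321 = 43821.312929

L=871.797 V=43821.313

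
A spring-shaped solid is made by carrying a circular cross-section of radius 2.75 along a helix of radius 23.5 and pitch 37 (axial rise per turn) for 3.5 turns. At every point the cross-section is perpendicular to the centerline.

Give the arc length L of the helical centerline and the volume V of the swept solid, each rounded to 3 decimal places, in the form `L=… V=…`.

L=532.770 V=12657.714

2πR = 2π·23.5 = 147.654855
per-turn = √(147.654855² + 37²) = √(21801.9561 + 1369) = √23170.9561 = 152.220091
L = 3.5 × 152.220091 = 532.770319
V = π·2.75² × L = 23.758294 × 532.770319 = 12657.714102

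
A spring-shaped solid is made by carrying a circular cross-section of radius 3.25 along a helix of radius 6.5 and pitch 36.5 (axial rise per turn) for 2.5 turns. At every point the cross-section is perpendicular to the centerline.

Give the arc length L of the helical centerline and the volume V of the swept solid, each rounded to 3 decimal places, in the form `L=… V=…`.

L=136.936 V=4543.941

2πR = 2π·6.5 = 40.840704
per-turn = √(40.840704² + 36.5²) = √(1667.9631 + 1332.25) = √3000.2131 = 54.774201
L = 2.5 × 54.774201 = 136.935504
V = π·3.25² × L = 33.183072 × 136.935504 = 4543.940731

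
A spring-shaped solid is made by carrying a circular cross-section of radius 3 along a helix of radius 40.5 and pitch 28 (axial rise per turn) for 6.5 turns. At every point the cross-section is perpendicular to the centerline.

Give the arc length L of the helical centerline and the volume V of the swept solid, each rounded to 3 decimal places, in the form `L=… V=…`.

2πR = 2π·40.5 = 254.469005
per-turn = √(254.469005² + 28²) = √(64754.4745 + 784) = √65538.4745 = 256.004833
L = 6.5 × 256.004833 = 1664.031414
V = π·3² × L = 28.274334 × 1664.031414 = 47049.379788

L=1664.031 V=47049.380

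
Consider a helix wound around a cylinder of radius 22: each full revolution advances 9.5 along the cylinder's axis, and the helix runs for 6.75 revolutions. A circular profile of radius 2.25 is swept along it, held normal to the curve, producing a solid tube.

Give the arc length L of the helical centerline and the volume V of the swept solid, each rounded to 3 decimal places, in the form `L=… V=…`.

2πR = 2π·22 = 138.230077
per-turn = √(138.230077² + 9.5²) = √(19107.5541 + 90.25) = √19197.8041 = 138.556141
L = 6.75 × 138.556141 = 935.253950
V = π·2.25² × L = 15.904313 × 935.253950 = 14874.571370

L=935.254 V=14874.571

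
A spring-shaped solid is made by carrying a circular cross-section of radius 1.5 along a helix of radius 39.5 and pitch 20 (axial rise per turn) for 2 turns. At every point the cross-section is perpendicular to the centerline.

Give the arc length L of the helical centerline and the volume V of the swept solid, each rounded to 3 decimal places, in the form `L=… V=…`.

2πR = 2π·39.5 = 248.185820
per-turn = √(248.185820² + 20²) = √(61596.2011 + 400) = √61996.2011 = 248.990363
L = 2 × 248.990363 = 497.980727
V = π·1.5² × L = 7.068583 × 497.980727 = 3520.018334

L=497.981 V=3520.018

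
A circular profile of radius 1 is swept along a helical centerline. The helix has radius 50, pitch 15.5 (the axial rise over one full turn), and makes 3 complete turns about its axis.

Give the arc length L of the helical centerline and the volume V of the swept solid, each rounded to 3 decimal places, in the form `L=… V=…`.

2πR = 2π·50 = 314.159265
per-turn = √(314.159265² + 15.5²) = √(98696.0440 + 240.25) = √98936.2940 = 314.541403
L = 3 × 314.541403 = 943.624208
V = π·1² × L = 3.141593 × 943.624208 = 2964.482880

L=943.624 V=2964.483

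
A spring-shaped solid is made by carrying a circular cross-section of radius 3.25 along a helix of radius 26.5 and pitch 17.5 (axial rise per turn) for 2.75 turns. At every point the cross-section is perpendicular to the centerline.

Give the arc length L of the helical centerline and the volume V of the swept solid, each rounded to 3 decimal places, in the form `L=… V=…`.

L=460.409 V=15277.792

2πR = 2π·26.5 = 166.504411
per-turn = √(166.504411² + 17.5²) = √(27723.7188 + 306.25) = √28029.9688 = 167.421530
L = 2.75 × 167.421530 = 460.409208
V = π·3.25² × L = 33.183072 × 460.409208 = 15277.792083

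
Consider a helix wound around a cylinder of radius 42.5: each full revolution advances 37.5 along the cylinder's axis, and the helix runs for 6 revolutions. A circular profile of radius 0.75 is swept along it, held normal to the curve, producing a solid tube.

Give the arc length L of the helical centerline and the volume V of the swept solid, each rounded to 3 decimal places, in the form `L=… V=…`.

L=1617.934 V=2859.125

2πR = 2π·42.5 = 267.035376
per-turn = √(267.035376² + 37.5²) = √(71307.8918 + 1406.25) = √72714.1418 = 269.655598
L = 6 × 269.655598 = 1617.933591
V = π·0.75² × L = 1.767146 × 1617.933591 = 2859.124659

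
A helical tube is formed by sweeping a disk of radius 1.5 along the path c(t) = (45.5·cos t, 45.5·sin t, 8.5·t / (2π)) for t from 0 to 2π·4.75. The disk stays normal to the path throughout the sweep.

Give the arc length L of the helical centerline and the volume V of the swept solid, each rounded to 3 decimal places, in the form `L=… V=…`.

2πR = 2π·45.5 = 285.884931
per-turn = √(285.884931² + 8.5²) = √(81730.1940 + 72.25) = √81802.4440 = 286.011266
L = 4.75 × 286.011266 = 1358.553512
V = π·1.5² × L = 7.068583 × 1358.553512 = 9603.048896

L=1358.554 V=9603.049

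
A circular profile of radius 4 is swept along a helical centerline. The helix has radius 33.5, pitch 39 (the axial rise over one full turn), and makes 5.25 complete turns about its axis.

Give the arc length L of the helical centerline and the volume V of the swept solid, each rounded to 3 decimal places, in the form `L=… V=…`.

2πR = 2π·33.5 = 210.486708
per-turn = √(210.486708² + 39²) = √(44304.6542 + 1521) = √45825.6542 = 214.069274
L = 5.25 × 214.069274 = 1123.863690
V = π·4² × L = 50.265482 × 1123.863690 = 56491.550572

L=1123.864 V=56491.551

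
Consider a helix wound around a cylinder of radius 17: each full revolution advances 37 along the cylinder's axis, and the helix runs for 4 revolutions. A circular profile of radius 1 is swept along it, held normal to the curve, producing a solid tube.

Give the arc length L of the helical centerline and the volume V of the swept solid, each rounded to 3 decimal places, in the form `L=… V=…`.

L=452.164 V=1420.515

2πR = 2π·17 = 106.814150
per-turn = √(106.814150² + 37²) = √(11409.2627 + 1369) = √12778.2627 = 113.040978
L = 4 × 113.040978 = 452.163912
V = π·1² × L = 3.141593 × 452.163912 = 1420.514823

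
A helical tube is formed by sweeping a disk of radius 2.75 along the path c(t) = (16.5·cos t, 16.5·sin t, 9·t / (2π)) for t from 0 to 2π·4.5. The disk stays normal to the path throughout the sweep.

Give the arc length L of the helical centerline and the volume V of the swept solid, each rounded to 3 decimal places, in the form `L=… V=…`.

L=468.281 V=11125.561

2πR = 2π·16.5 = 103.672558
per-turn = √(103.672558² + 9²) = √(10747.9992 + 81) = √10828.9992 = 104.062477
L = 4.5 × 104.062477 = 468.281148
V = π·2.75² × L = 23.758294 × 468.281148 = 11125.561398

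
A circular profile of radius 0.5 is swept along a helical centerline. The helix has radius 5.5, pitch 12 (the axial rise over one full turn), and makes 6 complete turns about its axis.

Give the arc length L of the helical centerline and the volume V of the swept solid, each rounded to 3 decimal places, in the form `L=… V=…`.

2πR = 2π·5.5 = 34.557519
per-turn = √(34.557519² + 12²) = √(1194.2221 + 144) = √1338.2221 = 36.581719
L = 6 × 36.581719 = 219.490311
V = π·0.5² × L = 0.785398 × 219.490311 = 172.387287

L=219.490 V=172.387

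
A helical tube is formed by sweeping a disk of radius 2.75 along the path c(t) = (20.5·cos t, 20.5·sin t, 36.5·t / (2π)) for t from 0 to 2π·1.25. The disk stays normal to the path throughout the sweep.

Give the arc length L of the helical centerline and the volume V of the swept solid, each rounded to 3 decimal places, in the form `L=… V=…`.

L=167.346 V=3975.862

2πR = 2π·20.5 = 128.805299
per-turn = √(128.805299² + 36.5²) = √(16590.8050 + 1332.25) = √17923.0550 = 133.877014
L = 1.25 × 133.877014 = 167.346268
V = π·2.75² × L = 23.758294 × 167.346268 = 3975.861911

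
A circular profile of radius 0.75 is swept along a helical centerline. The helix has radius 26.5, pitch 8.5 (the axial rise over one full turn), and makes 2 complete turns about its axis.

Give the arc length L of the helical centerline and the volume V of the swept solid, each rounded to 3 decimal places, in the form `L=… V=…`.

2πR = 2π·26.5 = 166.504411
per-turn = √(166.504411² + 8.5²) = √(27723.7188 + 72.25) = √27795.9688 = 166.721231
L = 2 × 166.721231 = 333.442461
V = π·0.75² × L = 1.767146 × 333.442461 = 589.241468

L=333.442 V=589.241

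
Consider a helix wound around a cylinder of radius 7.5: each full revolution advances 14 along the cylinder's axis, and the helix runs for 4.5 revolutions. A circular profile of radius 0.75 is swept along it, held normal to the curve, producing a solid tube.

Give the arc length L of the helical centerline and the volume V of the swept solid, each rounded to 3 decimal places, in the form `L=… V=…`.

2πR = 2π·7.5 = 47.123890
per-turn = √(47.123890² + 14²) = √(2220.6610 + 196) = √2416.6610 = 49.159546
L = 4.5 × 49.159546 = 221.217958
V = π·0.75² × L = 1.767146 × 221.217958 = 390.924401

L=221.218 V=390.924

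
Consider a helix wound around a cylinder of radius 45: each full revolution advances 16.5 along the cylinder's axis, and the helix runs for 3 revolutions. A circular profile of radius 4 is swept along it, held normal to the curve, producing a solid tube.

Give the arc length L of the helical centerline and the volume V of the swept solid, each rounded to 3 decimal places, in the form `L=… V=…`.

2πR = 2π·45 = 282.743339
per-turn = √(282.743339² + 16.5²) = √(79943.7956 + 272.25) = √80216.0456 = 283.224373
L = 3 × 283.224373 = 849.673120
V = π·4² × L = 50.265482 × 849.673120 = 42709.229308

L=849.673 V=42709.229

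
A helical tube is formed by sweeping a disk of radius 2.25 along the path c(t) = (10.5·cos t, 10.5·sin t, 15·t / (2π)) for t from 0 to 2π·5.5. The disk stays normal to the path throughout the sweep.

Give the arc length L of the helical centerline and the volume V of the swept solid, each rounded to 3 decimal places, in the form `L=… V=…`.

2πR = 2π·10.5 = 65.973446
per-turn = √(65.973446² + 15²) = √(4352.4955 + 225) = √4577.4955 = 67.657191
L = 5.5 × 67.657191 = 372.114552
V = π·2.25² × L = 15.904313 × 372.114552 = 5918.226242

L=372.115 V=5918.226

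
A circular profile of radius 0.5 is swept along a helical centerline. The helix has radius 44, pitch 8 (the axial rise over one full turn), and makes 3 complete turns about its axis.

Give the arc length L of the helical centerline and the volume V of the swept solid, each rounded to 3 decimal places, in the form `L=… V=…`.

2πR = 2π·44 = 276.460154
per-turn = √(276.460154² + 8²) = √(76430.2165 + 64) = √76494.2165 = 276.575878
L = 3 × 276.575878 = 829.727635
V = π·0.5² × L = 0.785398 × 829.727635 = 651.666561

L=829.728 V=651.667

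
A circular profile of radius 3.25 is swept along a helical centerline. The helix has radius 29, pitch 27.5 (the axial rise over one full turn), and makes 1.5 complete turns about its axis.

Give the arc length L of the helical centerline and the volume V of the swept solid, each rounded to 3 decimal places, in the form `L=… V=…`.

L=276.414 V=9172.260

2πR = 2π·29 = 182.212374
per-turn = √(182.212374² + 27.5²) = √(33201.3492 + 756.25) = √33957.5992 = 184.275878
L = 1.5 × 184.275878 = 276.413817
V = π·3.25² × L = 33.183072 × 276.413817 = 9172.259702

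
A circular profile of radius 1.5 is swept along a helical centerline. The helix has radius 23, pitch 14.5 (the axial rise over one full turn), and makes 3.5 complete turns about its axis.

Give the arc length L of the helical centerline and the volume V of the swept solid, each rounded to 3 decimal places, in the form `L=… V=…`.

L=508.336 V=3593.216

2πR = 2π·23 = 144.513262
per-turn = √(144.513262² + 14.5²) = √(20884.0829 + 210.25) = √21094.3329 = 145.238882
L = 3.5 × 145.238882 = 508.336088
V = π·1.5² × L = 7.068583 × 508.336088 = 3593.216068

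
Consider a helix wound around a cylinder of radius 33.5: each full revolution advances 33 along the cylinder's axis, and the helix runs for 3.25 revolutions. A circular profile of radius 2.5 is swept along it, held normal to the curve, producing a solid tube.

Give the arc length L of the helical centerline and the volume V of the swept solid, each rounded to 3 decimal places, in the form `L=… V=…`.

L=692.438 V=13595.990

2πR = 2π·33.5 = 210.486708
per-turn = √(210.486708² + 33²) = √(44304.6542 + 1089) = √45393.6542 = 213.057866
L = 3.25 × 213.057866 = 692.438064
V = π·2.5² × L = 19.634954 × 692.438064 = 13595.989587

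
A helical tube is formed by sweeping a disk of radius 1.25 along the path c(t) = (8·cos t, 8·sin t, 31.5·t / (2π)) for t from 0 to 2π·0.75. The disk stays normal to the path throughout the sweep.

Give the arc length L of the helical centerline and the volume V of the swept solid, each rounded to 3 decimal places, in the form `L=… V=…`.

L=44.490 V=218.390

2πR = 2π·8 = 50.265482
per-turn = √(50.265482² + 31.5²) = √(2526.6187 + 992.25) = √3518.8687 = 59.320053
L = 0.75 × 59.320053 = 44.490040
V = π·1.25² × L = 4.908739 × 44.490040 = 218.389973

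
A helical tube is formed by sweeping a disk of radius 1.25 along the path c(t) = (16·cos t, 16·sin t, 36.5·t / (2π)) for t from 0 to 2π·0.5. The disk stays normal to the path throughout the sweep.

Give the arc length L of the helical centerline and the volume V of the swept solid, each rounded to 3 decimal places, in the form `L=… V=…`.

2πR = 2π·16 = 100.530965
per-turn = √(100.530965² + 36.5²) = √(10106.4749 + 1332.25) = √11438.7249 = 106.951975
L = 0.5 × 106.951975 = 53.475987
V = π·1.25² × L = 4.908739 × 53.475987 = 262.499639

L=53.476 V=262.500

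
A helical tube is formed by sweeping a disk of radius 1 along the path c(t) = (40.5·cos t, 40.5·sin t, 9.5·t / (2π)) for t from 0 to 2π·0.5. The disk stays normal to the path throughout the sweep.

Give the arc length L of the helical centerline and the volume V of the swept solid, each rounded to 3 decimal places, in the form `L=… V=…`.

L=127.323 V=399.997

2πR = 2π·40.5 = 254.469005
per-turn = √(254.469005² + 9.5²) = √(64754.4745 + 90.25) = √64844.7245 = 254.646273
L = 0.5 × 254.646273 = 127.323137
V = π·1² × L = 3.141593 × 127.323137 = 399.997431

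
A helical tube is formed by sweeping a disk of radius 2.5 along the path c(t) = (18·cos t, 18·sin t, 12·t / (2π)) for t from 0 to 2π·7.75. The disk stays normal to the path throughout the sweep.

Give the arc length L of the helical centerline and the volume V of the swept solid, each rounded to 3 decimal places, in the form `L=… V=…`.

2πR = 2π·18 = 113.097336
per-turn = √(113.097336² + 12²) = √(12791.0073 + 144) = √12935.0073 = 113.732174
L = 7.75 × 113.732174 = 881.424345
V = π·2.5² × L = 19.634954 × 881.424345 = 17306.726546

L=881.424 V=17306.727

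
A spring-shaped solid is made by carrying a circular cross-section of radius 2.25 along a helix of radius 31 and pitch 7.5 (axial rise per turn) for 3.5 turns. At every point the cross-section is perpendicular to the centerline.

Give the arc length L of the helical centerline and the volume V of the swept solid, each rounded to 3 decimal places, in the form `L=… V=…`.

2πR = 2π·31 = 194.778745
per-turn = √(194.778745² + 7.5²) = √(37938.7593 + 56.25) = √37995.0093 = 194.923086
L = 3.5 × 194.923086 = 682.230800
V = π·2.25² × L = 15.904313 × 682.230800 = 10850.412047

L=682.231 V=10850.412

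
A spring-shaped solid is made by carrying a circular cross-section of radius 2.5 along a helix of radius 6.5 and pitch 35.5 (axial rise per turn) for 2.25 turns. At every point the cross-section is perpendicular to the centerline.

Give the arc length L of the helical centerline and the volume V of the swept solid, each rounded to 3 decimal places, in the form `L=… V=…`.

2πR = 2π·6.5 = 40.840704
per-turn = √(40.840704² + 35.5²) = √(1667.9631 + 1260.25) = √2928.2131 = 54.112967
L = 2.25 × 54.112967 = 121.754175
V = π·2.5² × L = 19.634954 × 121.754175 = 2390.637629

L=121.754 V=2390.638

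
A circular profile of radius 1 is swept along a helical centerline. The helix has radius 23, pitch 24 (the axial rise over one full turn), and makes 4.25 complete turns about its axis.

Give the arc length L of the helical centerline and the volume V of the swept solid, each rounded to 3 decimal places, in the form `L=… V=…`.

L=622.594 V=1955.935

2πR = 2π·23 = 144.513262
per-turn = √(144.513262² + 24²) = √(20884.0829 + 576) = √21460.0829 = 146.492604
L = 4.25 × 146.492604 = 622.593565
V = π·1² × L = 3.141593 × 622.593565 = 1955.935371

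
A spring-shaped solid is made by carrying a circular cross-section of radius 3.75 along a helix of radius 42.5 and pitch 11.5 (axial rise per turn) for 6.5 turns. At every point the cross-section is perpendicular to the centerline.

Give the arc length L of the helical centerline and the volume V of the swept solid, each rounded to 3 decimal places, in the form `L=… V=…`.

L=1737.339 V=76753.276

2πR = 2π·42.5 = 267.035376
per-turn = √(267.035376² + 11.5²) = √(71307.8918 + 132.25) = √71440.1418 = 267.282887
L = 6.5 × 267.282887 = 1737.338767
V = π·3.75² × L = 44.178647 × 1737.338767 = 76753.275565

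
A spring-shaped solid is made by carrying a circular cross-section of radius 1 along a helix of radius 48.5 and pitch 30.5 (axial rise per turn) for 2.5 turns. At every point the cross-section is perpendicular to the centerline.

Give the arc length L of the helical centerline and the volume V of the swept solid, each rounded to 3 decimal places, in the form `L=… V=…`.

2πR = 2π·48.5 = 304.734487
per-turn = √(304.734487² + 30.5²) = √(92863.1078 + 930.25) = √93793.3578 = 306.257013
L = 2.5 × 306.257013 = 765.642532
V = π·1² × L = 3.141593 × 765.642532 = 2405.336953

L=765.643 V=2405.337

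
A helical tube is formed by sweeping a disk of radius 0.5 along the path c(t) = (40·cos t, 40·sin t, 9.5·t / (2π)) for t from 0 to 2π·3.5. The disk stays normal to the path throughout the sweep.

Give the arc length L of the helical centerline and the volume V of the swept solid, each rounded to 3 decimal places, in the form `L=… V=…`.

L=880.274 V=691.366

2πR = 2π·40 = 251.327412
per-turn = √(251.327412² + 9.5²) = √(63165.4682 + 90.25) = √63255.7182 = 251.506895
L = 3.5 × 251.506895 = 880.274132
V = π·0.5² × L = 0.785398 × 880.274132 = 691.365687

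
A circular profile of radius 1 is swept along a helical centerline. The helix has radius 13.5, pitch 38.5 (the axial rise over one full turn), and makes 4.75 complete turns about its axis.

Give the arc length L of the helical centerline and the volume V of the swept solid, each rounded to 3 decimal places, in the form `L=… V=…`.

L=442.469 V=1390.058

2πR = 2π·13.5 = 84.823002
per-turn = √(84.823002² + 38.5²) = √(7194.9416 + 1482.25) = √8677.1916 = 93.151444
L = 4.75 × 93.151444 = 442.469361
V = π·1² × L = 3.141593 × 442.469361 = 1390.058495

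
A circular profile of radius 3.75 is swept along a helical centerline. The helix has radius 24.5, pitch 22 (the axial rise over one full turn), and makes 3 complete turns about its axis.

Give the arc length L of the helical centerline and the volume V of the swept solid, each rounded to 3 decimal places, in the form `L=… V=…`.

L=466.506 V=20609.624

2πR = 2π·24.5 = 153.938040
per-turn = √(153.938040² + 22²) = √(23696.9202 + 484) = √24180.9202 = 155.502155
L = 3 × 155.502155 = 466.506465
V = π·3.75² × L = 44.178647 × 466.506465 = 20609.624278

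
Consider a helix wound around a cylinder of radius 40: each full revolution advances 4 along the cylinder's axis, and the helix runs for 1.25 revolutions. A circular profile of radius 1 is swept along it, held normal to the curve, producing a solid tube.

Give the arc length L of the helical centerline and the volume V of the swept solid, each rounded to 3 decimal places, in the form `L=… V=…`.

L=314.199 V=987.085

2πR = 2π·40 = 251.327412
per-turn = √(251.327412² + 4²) = √(63165.4682 + 16) = √63181.4682 = 251.359241
L = 1.25 × 251.359241 = 314.199052
V = π·1² × L = 3.141593 × 314.199052 = 987.085432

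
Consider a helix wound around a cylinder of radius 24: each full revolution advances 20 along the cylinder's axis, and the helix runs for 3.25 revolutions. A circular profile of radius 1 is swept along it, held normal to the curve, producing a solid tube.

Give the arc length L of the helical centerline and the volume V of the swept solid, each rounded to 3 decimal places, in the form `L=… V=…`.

2πR = 2π·24 = 150.796447
per-turn = √(150.796447² + 20²) = √(22739.5685 + 400) = √23139.5685 = 152.116957
L = 3.25 × 152.116957 = 494.380110
V = π·1² × L = 3.141593 × 494.380110 = 1553.140920

L=494.380 V=1553.141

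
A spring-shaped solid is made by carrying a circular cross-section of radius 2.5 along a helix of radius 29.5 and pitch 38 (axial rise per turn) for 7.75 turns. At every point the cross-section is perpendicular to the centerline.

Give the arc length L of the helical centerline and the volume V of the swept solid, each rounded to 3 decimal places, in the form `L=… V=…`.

2πR = 2π·29.5 = 185.353967
per-turn = √(185.353967² + 38²) = √(34356.0929 + 1444) = √35800.0929 = 189.209125
L = 7.75 × 189.209125 = 1466.370717
V = π·2.5² × L = 19.634954 × 1466.370717 = 28792.121709

L=1466.371 V=28792.122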